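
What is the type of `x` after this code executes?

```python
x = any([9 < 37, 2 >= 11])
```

any() returns bool

bool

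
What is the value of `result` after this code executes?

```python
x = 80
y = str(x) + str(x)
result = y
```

x = 80; y = '8080'; result = '8080'

'8080'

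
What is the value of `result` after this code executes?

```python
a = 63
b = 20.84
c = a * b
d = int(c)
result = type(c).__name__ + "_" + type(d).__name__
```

a is int; b is float; c is float; d is int; result = 'float_int'

'float_int'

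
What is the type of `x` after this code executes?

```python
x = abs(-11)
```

abs() of int returns int

int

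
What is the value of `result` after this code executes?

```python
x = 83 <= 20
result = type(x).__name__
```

x is bool; result = 'bool'

'bool'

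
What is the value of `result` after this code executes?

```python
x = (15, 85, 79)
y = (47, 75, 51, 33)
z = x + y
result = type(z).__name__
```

x is tuple; y is tuple; z is tuple; result = 'tuple'

'tuple'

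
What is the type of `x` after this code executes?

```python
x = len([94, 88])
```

len() always returns int

int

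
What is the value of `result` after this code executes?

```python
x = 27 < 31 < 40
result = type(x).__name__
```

x is bool; result = 'bool'

'bool'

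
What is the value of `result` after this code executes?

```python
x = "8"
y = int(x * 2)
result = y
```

x = '8'; y = 88; result = 88

88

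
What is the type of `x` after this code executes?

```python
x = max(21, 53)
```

max() of ints returns int

int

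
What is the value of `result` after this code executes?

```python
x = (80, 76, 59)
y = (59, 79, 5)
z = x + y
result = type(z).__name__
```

x is tuple; y is tuple; z is tuple; result = 'tuple'

'tuple'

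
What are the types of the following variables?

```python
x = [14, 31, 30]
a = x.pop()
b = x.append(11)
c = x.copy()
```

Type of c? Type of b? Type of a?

copy() returns list; append() returns None; pop() returns element

list, NoneType, int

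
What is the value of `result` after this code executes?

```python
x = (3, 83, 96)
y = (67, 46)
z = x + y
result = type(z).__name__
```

x is tuple; y is tuple; z is tuple; result = 'tuple'

'tuple'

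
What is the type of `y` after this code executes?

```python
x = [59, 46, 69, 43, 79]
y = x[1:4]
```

Slicing a list returns a list

list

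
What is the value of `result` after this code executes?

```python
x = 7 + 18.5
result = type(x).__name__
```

x is float; result = 'float'

'float'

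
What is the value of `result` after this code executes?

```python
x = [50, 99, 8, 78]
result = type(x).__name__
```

x is list; result = 'list'

'list'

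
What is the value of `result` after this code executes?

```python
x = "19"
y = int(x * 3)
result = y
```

x = '19'; y = 191919; result = 191919

191919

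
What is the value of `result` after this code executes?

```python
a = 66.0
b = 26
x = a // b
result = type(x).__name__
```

a is float; b is int; x is float; result = 'float'

'float'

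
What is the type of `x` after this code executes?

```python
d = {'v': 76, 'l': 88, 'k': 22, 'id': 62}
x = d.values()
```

.values() returns dict_values view

dict_values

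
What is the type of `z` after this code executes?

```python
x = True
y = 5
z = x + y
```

bool + int = int (bool is subclass of int)

int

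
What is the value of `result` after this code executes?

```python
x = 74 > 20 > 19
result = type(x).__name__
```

x is bool; result = 'bool'

'bool'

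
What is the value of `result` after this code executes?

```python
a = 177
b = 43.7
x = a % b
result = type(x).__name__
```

a is int; b is float; x is float; result = 'float'

'float'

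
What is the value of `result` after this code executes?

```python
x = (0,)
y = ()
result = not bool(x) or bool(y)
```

x = (0,); y = (); result = False

False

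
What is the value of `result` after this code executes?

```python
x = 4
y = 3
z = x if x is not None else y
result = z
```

x = 4; y = 3; z = 4; result = 4

4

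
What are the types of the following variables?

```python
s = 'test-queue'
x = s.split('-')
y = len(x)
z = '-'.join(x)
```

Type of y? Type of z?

len() returns int; str.join() returns str

int, str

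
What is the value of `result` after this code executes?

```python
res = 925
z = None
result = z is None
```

res = 925; z = None; result = True

True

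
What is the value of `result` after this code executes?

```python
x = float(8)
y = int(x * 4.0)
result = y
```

x = 8.0; y = 32; result = 32

32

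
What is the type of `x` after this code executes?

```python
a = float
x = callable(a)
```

callable() returns bool

bool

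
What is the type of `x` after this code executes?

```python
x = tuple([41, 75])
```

tuple() constructor returns tuple

tuple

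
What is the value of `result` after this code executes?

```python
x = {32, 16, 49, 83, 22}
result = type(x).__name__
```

x is set; result = 'set'

'set'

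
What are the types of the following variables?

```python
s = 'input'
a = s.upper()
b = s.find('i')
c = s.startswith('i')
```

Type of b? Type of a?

find() returns int; upper() returns str

int, str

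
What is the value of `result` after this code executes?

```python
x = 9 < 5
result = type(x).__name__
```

x is bool; result = 'bool'

'bool'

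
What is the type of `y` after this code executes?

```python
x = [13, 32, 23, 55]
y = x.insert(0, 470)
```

list.insert() returns None

NoneType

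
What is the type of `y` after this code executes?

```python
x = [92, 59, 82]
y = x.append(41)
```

list.append() returns None (mutates in place)

NoneType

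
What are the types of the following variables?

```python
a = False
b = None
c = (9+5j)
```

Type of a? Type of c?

a is assigned the constant False, which has type bool; c is assigned (9+5j), an int plus an imaginary literal (j suffix), which evaluates to complex

bool, complex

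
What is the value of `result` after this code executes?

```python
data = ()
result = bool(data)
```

data = (); result = False

False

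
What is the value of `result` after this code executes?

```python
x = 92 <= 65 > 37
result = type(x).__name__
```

x is bool; result = 'bool'

'bool'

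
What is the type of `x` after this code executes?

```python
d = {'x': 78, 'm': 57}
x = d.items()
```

dict.items() returns dict_items view

dict_items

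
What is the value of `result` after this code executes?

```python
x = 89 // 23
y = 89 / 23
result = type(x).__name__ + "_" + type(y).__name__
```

x is int; y is float; result = 'int_float'

'int_float'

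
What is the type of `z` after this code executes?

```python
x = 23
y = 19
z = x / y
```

int / int = float

float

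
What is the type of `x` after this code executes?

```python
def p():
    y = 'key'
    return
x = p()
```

Bare return returns None

NoneType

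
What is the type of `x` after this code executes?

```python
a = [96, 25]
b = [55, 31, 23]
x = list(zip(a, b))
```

list(zip()) returns a list of tuples

list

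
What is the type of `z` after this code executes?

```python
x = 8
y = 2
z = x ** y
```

positive int ** positive int = int

int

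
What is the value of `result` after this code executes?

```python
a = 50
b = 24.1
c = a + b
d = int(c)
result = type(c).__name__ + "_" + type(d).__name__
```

a is int; b is float; c is float; d is int; result = 'float_int'

'float_int'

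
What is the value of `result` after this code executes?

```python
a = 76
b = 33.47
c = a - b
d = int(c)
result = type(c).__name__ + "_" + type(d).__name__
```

a is int; b is float; c is float; d is int; result = 'float_int'

'float_int'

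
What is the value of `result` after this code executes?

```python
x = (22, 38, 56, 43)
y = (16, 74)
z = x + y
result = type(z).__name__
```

x is tuple; y is tuple; z is tuple; result = 'tuple'

'tuple'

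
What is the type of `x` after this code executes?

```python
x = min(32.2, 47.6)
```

min() of floats returns float

float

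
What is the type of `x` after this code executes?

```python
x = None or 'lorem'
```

'or' with None returns the other truthy value (str)

str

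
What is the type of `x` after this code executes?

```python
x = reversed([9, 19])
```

reversed() on a list returns list_reverseiterator

list_reverseiterator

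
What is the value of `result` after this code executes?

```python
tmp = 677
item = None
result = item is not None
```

tmp = 677; item = None; result = False

False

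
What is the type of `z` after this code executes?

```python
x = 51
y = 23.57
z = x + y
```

int + float = float

float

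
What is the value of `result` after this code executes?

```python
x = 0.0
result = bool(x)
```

x = 0.0; result = False

False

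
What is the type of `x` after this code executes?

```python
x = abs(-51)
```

abs() of int returns int

int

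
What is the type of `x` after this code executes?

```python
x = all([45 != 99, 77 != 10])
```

all() returns bool

bool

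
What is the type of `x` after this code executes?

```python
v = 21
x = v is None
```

'is' comparison returns bool

bool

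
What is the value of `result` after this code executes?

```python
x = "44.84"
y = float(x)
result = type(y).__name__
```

x is str; y is float; result = 'float'

'float'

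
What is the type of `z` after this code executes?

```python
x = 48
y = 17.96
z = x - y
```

int - float = float

float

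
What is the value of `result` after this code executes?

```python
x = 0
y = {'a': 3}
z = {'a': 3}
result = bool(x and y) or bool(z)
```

x = 0; y = {'a': 3}; z = {'a': 3}; result = True

True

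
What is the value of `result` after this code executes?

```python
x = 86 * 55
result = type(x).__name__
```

x is int; result = 'int'

'int'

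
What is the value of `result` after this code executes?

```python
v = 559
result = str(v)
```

v = 559; result = '559'

'559'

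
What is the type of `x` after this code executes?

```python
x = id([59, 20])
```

id() returns int

int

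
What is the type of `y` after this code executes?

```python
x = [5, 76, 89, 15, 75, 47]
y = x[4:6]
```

Slicing a list returns a list

list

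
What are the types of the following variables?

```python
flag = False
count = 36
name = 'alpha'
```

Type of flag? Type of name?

flag is assigned the constant False, which has type bool; name is assigned a quoted string literal, so it is a str

bool, str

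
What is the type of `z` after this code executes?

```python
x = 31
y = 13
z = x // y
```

int // int = int

int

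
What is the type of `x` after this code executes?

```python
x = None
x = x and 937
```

'and' returns first falsy value (None)

NoneType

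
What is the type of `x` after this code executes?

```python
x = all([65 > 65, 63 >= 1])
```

all() returns bool

bool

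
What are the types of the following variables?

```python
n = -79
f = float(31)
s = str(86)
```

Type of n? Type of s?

n is assigned a bare integer (no decimal point), so it is an int; s is assigned the result of calling str(), which returns a str

int, str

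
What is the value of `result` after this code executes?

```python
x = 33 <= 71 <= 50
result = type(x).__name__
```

x is bool; result = 'bool'

'bool'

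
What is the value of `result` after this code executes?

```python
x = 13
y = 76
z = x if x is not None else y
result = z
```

x = 13; y = 76; z = 13; result = 13

13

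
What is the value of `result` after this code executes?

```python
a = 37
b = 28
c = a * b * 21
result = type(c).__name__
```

a is int; b is int; c is int; result = 'int'

'int'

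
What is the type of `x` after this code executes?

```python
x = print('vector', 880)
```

print() returns None

NoneType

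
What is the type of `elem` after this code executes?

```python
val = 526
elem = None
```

None has type NoneType

NoneType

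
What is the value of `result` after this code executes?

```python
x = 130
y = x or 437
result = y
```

x = 130; y = 130; result = 130

130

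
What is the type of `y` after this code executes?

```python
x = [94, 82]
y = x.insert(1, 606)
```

list.insert() returns None

NoneType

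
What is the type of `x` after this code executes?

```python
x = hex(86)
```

hex() returns str representation

str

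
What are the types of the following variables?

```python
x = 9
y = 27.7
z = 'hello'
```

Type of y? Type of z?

y is assigned a number with a decimal point, so it is a float; z is assigned a quoted string literal, so it is a str

float, str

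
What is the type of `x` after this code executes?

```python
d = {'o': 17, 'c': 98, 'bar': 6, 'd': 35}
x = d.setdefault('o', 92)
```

dict.setdefault() returns the (existing or default) value

int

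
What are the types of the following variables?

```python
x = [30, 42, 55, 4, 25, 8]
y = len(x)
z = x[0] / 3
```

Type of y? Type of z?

len() returns int; int / int = float

int, float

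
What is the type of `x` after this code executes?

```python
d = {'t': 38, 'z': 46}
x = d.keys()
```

.keys() returns dict_keys view

dict_keys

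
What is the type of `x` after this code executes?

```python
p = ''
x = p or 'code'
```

'or' returns first truthy value (str)

str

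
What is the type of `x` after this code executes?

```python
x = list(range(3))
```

list(range()) returns list

list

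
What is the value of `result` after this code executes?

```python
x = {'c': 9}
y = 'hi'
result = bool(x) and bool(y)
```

x = {'c': 9}; y = 'hi'; result = True

True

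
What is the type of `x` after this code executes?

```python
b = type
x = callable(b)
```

callable() returns bool

bool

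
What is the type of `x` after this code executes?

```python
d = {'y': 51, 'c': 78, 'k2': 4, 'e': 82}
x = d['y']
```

Accessing dict[str, int] with str key returns int

int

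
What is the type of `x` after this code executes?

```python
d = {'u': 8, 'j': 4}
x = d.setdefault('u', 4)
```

dict.setdefault() returns the (existing or default) value

int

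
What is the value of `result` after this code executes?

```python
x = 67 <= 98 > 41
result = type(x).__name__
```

x is bool; result = 'bool'

'bool'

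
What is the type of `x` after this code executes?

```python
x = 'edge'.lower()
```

str.lower() returns str

str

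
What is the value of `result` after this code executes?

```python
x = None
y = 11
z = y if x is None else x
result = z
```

x = None; y = 11; z = 11; result = 11

11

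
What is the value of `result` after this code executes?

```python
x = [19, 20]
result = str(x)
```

x = [19, 20]; result = '[19, 20]'

'[19, 20]'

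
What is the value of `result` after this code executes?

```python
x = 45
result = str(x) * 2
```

x = 45; result = '4545'

'4545'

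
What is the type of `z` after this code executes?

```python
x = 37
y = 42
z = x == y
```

Equality comparison returns bool

bool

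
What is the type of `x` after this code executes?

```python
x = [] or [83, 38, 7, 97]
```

'or' returns first truthy value (list)

list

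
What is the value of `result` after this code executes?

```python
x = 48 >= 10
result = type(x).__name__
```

x is bool; result = 'bool'

'bool'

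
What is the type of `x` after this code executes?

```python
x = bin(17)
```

bin() returns str representation

str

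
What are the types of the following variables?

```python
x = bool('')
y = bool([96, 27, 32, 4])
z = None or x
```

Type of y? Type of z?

bool() returns bool; None or bool returns the bool

bool, bool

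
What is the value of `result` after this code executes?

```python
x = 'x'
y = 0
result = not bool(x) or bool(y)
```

x = 'x'; y = 0; result = False

False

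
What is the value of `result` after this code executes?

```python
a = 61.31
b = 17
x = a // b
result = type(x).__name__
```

a is float; b is int; x is float; result = 'float'

'float'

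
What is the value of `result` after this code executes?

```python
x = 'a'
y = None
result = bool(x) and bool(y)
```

x = 'a'; y = None; result = False

False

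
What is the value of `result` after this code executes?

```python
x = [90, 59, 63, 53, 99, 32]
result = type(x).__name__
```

x is list; result = 'list'

'list'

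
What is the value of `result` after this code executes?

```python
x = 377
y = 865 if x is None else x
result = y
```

x = 377; y = 377; result = 377

377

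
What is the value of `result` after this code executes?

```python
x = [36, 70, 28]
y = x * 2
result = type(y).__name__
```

x is list; y is list; result = 'list'

'list'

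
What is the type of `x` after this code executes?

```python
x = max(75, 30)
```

max() of ints returns int

int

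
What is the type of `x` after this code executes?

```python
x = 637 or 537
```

'or' returns first truthy value (int)

int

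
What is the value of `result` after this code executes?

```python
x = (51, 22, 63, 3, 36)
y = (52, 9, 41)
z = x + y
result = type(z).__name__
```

x is tuple; y is tuple; z is tuple; result = 'tuple'

'tuple'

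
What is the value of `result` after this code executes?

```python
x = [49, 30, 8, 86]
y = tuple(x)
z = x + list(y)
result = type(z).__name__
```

x is list; y is tuple; z is list; result = 'list'

'list'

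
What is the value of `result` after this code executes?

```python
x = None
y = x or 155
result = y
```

x = None; y = 155; result = 155

155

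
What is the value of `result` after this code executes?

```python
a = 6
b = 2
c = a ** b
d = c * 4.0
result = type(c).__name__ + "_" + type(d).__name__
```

a is int; b is int; c is int; d is float; result = 'int_float'

'int_float'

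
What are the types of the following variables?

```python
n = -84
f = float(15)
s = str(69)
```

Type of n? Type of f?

n is assigned a bare integer (no decimal point), so it is an int; f is assigned the result of calling float(), which returns a float

int, float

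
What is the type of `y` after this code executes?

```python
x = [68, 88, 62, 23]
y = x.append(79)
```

list.append() returns None (mutates in place)

NoneType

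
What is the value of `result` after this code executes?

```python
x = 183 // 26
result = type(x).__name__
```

x is int; result = 'int'

'int'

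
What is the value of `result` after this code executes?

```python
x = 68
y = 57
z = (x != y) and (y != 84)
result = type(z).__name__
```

x is int; y is int; z is bool; result = 'bool'

'bool'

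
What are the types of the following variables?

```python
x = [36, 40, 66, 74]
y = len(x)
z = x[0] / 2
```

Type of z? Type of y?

int / int = float; len() returns int

float, int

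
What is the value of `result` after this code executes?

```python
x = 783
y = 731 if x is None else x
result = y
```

x = 783; y = 783; result = 783

783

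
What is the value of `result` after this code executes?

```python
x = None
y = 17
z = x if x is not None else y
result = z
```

x = None; y = 17; z = 17; result = 17

17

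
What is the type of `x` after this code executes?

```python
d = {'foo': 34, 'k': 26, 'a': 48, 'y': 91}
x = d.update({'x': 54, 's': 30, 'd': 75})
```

dict.update() returns None

NoneType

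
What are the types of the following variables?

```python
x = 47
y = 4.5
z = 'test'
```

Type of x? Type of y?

x is assigned a bare integer (no decimal point), so it is an int; y is assigned a number with a decimal point, so it is a float

int, float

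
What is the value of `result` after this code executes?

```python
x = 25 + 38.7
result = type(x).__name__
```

x is float; result = 'float'

'float'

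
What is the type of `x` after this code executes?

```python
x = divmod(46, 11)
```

divmod() returns tuple of (quotient, remainder)

tuple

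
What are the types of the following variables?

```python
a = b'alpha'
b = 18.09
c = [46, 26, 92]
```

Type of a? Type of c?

a is assigned a bytes literal (b'...' prefix); c is assigned a list literal (square brackets)

bytes, list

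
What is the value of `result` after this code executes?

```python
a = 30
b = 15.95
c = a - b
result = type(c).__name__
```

a is int; b is float; c is float; result = 'float'

'float'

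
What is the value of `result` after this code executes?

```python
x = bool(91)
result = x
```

x = True; result = True

True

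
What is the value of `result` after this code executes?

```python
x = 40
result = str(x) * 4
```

x = 40; result = '40404040'

'40404040'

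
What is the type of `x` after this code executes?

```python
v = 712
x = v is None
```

'is' comparison returns bool

bool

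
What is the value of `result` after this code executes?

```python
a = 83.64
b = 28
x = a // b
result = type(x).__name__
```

a is float; b is int; x is float; result = 'float'

'float'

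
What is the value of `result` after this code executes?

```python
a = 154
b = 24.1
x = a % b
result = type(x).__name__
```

a is int; b is float; x is float; result = 'float'

'float'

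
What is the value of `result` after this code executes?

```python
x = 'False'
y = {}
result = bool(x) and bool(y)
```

x = 'False'; y = {}; result = False

False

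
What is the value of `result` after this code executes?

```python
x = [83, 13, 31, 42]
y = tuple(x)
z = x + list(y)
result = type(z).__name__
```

x is list; y is tuple; z is list; result = 'list'

'list'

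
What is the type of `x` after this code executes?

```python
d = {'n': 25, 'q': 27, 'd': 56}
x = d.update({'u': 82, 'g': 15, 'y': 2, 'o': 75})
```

dict.update() returns None

NoneType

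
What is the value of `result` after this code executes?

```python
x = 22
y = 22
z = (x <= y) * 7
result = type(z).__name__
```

x is int; y is int; z is int; result = 'int'

'int'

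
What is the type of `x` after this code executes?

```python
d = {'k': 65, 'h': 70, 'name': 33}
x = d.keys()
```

.keys() returns dict_keys view

dict_keys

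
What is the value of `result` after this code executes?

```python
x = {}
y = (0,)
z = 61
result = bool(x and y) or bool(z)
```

x = {}; y = (0,); z = 61; result = True

True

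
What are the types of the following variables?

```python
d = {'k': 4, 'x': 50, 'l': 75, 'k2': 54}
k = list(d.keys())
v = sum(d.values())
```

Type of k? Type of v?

list() converts to list; sum of ints is int

list, int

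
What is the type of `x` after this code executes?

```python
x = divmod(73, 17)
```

divmod() returns tuple of (quotient, remainder)

tuple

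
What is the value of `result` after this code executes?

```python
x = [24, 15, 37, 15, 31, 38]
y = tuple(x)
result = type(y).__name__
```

x is list; y is tuple; result = 'tuple'

'tuple'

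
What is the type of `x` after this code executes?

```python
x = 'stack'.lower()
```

str.lower() returns str

str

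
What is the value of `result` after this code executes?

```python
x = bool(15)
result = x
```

x = True; result = True

True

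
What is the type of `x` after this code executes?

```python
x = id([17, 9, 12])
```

id() returns int

int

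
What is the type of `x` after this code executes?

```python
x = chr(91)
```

chr() returns str (single char)

str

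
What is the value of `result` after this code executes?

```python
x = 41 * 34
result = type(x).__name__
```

x is int; result = 'int'

'int'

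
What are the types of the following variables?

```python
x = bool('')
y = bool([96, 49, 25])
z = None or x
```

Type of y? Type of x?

bool() returns bool; bool() returns bool

bool, bool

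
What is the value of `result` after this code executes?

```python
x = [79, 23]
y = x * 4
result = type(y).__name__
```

x is list; y is list; result = 'list'

'list'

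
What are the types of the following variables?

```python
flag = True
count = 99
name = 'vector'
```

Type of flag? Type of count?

flag is assigned the constant True, which has type bool; count is assigned a bare integer (no decimal point), so it is an int

bool, int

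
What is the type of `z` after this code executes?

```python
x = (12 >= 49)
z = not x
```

'not' returns bool

bool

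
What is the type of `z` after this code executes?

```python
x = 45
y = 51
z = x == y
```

Equality comparison returns bool

bool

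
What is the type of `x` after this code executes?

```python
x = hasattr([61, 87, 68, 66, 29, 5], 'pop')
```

hasattr() returns bool

bool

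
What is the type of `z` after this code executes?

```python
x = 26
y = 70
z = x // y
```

int // int = int

int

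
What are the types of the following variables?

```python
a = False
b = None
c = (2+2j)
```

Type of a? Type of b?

a is assigned the constant False, which has type bool; b is assigned None, whose type is NoneType

bool, NoneType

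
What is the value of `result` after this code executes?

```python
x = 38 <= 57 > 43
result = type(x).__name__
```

x is bool; result = 'bool'

'bool'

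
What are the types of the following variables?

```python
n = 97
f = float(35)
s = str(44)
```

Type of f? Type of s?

f is assigned the result of calling float(), which returns a float; s is assigned the result of calling str(), which returns a str

float, str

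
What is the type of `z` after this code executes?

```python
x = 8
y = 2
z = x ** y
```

positive int ** positive int = int

int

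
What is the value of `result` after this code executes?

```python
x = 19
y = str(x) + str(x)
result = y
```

x = 19; y = '1919'; result = '1919'

'1919'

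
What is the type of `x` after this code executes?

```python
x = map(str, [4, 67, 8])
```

map() returns a map object

map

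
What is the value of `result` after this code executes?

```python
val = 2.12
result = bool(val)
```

val = 2.12; result = True

True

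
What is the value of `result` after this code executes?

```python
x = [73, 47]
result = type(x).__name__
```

x is list; result = 'list'

'list'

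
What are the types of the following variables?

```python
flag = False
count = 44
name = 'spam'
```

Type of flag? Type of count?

flag is assigned the constant False, which has type bool; count is assigned a bare integer (no decimal point), so it is an int

bool, int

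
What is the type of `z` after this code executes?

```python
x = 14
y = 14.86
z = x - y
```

int - float = float

float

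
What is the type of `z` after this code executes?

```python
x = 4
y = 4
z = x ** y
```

positive int ** positive int = int

int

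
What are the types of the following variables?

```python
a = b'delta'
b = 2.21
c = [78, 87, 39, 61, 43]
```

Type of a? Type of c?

a is assigned a bytes literal (b'...' prefix); c is assigned a list literal (square brackets)

bytes, list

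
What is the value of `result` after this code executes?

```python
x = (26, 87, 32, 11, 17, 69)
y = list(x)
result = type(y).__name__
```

x is tuple; y is list; result = 'list'

'list'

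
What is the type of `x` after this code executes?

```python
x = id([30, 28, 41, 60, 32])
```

id() returns int

int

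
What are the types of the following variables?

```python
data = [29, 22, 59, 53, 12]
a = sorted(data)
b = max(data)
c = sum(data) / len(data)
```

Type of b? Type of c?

max of ints returns int; int / int = float

int, float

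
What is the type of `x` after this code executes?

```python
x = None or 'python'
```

'or' with None returns the other truthy value (str)

str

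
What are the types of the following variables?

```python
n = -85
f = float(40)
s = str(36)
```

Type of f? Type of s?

f is assigned the result of calling float(), which returns a float; s is assigned the result of calling str(), which returns a str

float, str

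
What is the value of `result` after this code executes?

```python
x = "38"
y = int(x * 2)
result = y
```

x = '38'; y = 3838; result = 3838

3838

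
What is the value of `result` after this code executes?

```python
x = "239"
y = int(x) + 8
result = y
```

x = '239'; y = 247; result = 247

247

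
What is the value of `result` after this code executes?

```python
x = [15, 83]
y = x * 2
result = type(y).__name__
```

x is list; y is list; result = 'list'

'list'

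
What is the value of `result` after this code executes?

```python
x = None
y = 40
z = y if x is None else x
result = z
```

x = None; y = 40; z = 40; result = 40

40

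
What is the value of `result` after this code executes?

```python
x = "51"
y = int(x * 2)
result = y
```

x = '51'; y = 5151; result = 5151

5151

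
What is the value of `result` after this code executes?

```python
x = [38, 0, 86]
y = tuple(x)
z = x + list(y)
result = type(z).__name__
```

x is list; y is tuple; z is list; result = 'list'

'list'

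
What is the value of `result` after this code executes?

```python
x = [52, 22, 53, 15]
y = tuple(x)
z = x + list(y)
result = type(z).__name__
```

x is list; y is tuple; z is list; result = 'list'

'list'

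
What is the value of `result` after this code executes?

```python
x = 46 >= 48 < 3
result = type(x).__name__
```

x is bool; result = 'bool'

'bool'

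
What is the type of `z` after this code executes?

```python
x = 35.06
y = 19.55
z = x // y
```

float // float = float

float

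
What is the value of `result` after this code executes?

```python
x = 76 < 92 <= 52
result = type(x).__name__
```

x is bool; result = 'bool'

'bool'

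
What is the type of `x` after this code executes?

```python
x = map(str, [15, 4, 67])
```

map() returns a map object

map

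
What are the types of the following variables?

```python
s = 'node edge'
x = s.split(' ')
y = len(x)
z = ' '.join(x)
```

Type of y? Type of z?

len() returns int; str.join() returns str

int, str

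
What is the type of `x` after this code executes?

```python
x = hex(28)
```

hex() returns str representation

str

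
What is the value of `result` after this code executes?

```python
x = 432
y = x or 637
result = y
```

x = 432; y = 432; result = 432

432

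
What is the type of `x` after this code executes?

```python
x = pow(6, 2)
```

pow(int, int) returns int

int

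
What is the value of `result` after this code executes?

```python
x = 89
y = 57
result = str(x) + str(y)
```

x = 89; y = 57; result = '8957'

'8957'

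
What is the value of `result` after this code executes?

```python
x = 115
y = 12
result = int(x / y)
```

x = 115; y = 12; result = 9

9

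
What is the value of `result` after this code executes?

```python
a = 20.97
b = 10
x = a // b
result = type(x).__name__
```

a is float; b is int; x is float; result = 'float'

'float'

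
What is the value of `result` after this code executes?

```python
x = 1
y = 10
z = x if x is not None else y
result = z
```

x = 1; y = 10; z = 1; result = 1

1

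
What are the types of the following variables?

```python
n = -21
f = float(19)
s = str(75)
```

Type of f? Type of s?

f is assigned the result of calling float(), which returns a float; s is assigned the result of calling str(), which returns a str

float, str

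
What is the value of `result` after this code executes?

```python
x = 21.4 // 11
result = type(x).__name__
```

x is float; result = 'float'

'float'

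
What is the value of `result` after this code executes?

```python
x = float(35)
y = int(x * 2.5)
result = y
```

x = 35.0; y = 87; result = 87

87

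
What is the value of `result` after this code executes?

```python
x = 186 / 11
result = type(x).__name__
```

x is float; result = 'float'

'float'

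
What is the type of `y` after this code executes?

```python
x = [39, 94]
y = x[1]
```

Indexing list[int] returns int

int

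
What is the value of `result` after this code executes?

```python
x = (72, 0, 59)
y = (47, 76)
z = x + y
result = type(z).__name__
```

x is tuple; y is tuple; z is tuple; result = 'tuple'

'tuple'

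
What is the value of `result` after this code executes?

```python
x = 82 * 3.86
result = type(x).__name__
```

x is float; result = 'float'

'float'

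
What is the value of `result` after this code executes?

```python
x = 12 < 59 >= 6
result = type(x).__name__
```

x is bool; result = 'bool'

'bool'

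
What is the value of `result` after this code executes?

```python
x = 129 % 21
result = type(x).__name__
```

x is int; result = 'int'

'int'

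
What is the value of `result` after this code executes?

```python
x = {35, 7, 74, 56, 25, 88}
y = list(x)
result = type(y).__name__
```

x is set; y is list; result = 'list'

'list'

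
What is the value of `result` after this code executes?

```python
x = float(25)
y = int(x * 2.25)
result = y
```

x = 25.0; y = 56; result = 56

56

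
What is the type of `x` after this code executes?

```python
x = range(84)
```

range() returns a range object

range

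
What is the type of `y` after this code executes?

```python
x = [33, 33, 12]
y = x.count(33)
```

list.count() returns int

int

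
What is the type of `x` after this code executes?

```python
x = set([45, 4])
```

set() constructor returns set

set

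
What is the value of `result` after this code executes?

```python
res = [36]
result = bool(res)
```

res = [36]; result = True

True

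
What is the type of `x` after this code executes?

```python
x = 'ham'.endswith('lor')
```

str.endswith() returns bool

bool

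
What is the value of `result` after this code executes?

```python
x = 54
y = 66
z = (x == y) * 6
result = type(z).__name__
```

x is int; y is int; z is int; result = 'int'

'int'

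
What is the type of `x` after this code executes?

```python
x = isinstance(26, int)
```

isinstance() returns bool

bool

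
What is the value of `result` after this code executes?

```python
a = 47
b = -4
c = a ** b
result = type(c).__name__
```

a is int; b is int; c is float; result = 'float'

'float'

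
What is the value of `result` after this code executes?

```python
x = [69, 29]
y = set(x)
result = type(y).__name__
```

x is list; y is set; result = 'set'

'set'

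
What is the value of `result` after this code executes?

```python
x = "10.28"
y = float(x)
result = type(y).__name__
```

x is str; y is float; result = 'float'

'float'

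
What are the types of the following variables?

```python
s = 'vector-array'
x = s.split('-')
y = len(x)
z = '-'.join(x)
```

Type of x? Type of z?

str.split() returns list; str.join() returns str

list, str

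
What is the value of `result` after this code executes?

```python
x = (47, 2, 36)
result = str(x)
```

x = (47, 2, 36); result = '(47, 2, 36)'

'(47, 2, 36)'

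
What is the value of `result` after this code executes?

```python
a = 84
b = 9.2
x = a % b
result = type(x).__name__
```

a is int; b is float; x is float; result = 'float'

'float'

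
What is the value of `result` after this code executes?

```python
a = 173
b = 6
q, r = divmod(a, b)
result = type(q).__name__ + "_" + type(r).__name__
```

a is int; b is int; q is int; r is int; result = 'int_int'

'int_int'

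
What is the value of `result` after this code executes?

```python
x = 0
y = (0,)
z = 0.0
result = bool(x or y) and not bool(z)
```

x = 0; y = (0,); z = 0.0; result = True

True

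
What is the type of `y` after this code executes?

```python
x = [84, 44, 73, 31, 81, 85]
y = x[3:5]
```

Slicing a list returns a list

list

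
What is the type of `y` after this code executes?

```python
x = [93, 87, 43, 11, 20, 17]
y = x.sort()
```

list.sort() returns None (mutates in place)

NoneType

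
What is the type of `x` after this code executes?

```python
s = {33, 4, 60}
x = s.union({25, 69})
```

set.union() returns a new set

set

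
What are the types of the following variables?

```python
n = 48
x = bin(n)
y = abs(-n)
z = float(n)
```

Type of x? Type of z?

bin() returns str; float() returns float

str, float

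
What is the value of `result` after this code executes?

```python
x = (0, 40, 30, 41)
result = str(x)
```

x = (0, 40, 30, 41); result = '(0, 40, 30, 41)'

'(0, 40, 30, 41)'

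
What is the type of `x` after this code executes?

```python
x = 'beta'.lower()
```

str.lower() returns str

str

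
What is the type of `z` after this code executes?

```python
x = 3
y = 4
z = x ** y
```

positive int ** positive int = int

int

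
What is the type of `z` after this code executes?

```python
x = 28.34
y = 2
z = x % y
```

float % int = float

float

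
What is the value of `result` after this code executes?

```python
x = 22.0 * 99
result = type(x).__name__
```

x is float; result = 'float'

'float'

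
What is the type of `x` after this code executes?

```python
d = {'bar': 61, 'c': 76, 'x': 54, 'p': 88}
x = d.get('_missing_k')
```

dict.get() returns None when key not found

NoneType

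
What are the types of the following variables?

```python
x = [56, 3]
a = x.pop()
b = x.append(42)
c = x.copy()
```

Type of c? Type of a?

copy() returns list; pop() returns element

list, int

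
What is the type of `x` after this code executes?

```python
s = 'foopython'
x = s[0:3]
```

Slicing a str returns str

str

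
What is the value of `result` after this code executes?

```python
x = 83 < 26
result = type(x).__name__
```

x is bool; result = 'bool'

'bool'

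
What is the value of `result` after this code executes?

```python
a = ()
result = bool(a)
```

a = (); result = False

False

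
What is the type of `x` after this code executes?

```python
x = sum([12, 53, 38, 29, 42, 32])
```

sum() of ints returns int

int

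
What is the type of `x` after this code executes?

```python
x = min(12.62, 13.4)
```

min() of floats returns float

float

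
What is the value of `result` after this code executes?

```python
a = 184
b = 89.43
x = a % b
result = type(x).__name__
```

a is int; b is float; x is float; result = 'float'

'float'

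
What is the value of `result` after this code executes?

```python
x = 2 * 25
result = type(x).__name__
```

x is int; result = 'int'

'int'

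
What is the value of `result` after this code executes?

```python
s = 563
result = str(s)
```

s = 563; result = '563'

'563'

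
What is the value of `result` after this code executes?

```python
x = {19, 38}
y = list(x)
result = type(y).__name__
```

x is set; y is list; result = 'list'

'list'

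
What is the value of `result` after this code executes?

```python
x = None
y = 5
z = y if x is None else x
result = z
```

x = None; y = 5; z = 5; result = 5

5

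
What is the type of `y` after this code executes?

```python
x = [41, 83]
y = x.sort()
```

list.sort() returns None (mutates in place)

NoneType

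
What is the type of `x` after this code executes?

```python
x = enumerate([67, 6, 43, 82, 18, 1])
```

enumerate() returns an enumerate object

enumerate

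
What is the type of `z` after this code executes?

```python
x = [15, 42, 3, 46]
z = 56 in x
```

'in' operator returns bool

bool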